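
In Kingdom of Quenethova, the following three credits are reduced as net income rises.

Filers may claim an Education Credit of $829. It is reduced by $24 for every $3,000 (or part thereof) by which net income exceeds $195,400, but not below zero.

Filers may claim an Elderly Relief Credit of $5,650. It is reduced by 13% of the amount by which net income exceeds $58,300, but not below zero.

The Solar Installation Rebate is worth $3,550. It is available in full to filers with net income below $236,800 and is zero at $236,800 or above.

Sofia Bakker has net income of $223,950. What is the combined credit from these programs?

Education Credit: income exceeds $195,400 by $28,550, which is 10 full-or-partial $3,000 increments; reduction = 10 × $24 = $240, leaving $589.
Elderly Relief Credit: 13% of the $165,650 excess over $58,300 is $21,534.50 ≥ base, so the credit is $0.
Solar Installation Rebate: $223,950 is below the $236,800 cutoff, so the full $3,550 applies.
Total: $589 + $0 + $3,550 = $4,139.

$4,139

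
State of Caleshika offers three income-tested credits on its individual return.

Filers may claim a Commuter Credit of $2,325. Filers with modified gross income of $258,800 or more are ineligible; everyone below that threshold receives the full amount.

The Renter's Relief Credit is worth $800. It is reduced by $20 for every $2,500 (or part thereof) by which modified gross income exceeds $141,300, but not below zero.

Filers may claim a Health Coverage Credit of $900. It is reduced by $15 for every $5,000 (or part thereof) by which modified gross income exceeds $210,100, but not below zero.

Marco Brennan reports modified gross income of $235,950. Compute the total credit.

$3,175

Commuter Credit: $235,950 is below the $258,800 cutoff, so the full $2,325 applies.
Renter's Relief Credit: income exceeds $141,300 by $94,650, which is 38 full-or-partial $2,500 increments; reduction = 38 × $20 = $760, leaving $40.
Health Coverage Credit: income exceeds $210,100 by $25,850, which is 6 full-or-partial $5,000 increments; reduction = 6 × $15 = $90, leaving $810.
Total: $2,325 + $40 + $810 = $3,175.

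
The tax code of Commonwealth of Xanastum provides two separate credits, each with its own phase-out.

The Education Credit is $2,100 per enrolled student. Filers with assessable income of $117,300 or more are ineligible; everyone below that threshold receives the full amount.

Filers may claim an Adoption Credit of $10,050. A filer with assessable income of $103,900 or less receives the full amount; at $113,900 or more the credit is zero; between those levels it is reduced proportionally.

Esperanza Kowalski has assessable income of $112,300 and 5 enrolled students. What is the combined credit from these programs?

$12,108

Education Credit: base = 5 × $2,100 = $10,500. $112,300 is below the $117,300 cutoff, so the full $10,500 applies.
Adoption Credit: $112,300 is $8,400 into a $10,000 phase-out range, leaving 1,600/10,000 of the credit: $10,050 × 1,600/10,000 = $1,608.
Total: $10,500 + $1,608 = $12,108.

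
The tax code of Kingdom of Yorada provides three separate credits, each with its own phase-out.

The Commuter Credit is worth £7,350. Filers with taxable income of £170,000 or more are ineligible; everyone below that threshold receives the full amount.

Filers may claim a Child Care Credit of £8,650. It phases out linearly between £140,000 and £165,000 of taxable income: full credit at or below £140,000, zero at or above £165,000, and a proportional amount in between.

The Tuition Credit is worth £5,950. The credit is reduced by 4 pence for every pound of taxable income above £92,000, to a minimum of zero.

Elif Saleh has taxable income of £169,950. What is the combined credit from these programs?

£10,182

Commuter Credit: £169,950 is below the £170,000 cutoff, so the full £7,350 applies.
Child Care Credit: £169,950 is at or above £165,000, so the credit is £0.
Tuition Credit: 4% of the £77,950 excess over £92,000 is £3,118; credit = £5,950 − £3,118 = £2,832.
Total: £7,350 + £0 + £2,832 = £10,182.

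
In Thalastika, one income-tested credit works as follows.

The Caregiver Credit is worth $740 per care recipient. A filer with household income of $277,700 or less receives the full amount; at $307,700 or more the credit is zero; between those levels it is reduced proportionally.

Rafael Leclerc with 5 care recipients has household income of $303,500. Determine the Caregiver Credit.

$518

Caregiver Credit: base = 5 × $740 = $3,700. $303,500 is $25,800 into a $30,000 phase-out range, leaving 4,200/30,000 of the credit: $3,700 × 4,200/30,000 = $518.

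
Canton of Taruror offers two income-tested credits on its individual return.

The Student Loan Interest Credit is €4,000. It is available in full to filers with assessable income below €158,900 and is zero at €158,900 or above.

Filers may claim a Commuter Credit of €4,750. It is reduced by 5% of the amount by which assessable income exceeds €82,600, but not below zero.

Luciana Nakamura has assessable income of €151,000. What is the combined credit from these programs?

Student Loan Interest Credit: €151,000 is below the €158,900 cutoff, so the full €4,000 applies.
Commuter Credit: 5% of the €68,400 excess over €82,600 is €3,420; credit = €4,750 − €3,420 = €1,330.
Total: €4,000 + €1,330 = €5,330.

€5,330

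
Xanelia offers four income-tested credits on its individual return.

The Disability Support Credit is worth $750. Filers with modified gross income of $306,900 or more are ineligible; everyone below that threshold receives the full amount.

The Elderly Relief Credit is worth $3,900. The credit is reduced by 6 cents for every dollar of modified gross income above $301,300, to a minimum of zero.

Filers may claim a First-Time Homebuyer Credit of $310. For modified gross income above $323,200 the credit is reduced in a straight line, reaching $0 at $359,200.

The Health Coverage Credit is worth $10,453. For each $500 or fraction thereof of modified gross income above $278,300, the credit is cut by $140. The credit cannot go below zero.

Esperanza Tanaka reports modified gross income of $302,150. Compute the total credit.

Disability Support Credit: $302,150 is below the $306,900 cutoff, so the full $750 applies.
Elderly Relief Credit: 6% of the $850 excess over $301,300 is $51; credit = $3,900 − $51 = $3,849.
First-Time Homebuyer Credit: $302,150 is at or below the $323,200 threshold, so the full $310 applies.
Health Coverage Credit: income exceeds $278,300 by $23,850, which is 48 full-or-partial $500 increments; reduction = 48 × $140 = $6,720, leaving $3,733.
Total: $750 + $3,849 + $310 + $3,733 = $8,642.

$8,642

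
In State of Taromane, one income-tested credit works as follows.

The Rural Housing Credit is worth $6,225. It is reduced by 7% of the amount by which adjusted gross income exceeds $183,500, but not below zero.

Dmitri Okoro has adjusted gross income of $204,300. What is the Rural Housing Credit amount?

$4,769

Rural Housing Credit: 7% of the $20,800 excess over $183,500 is $1,456; credit = $6,225 − $1,456 = $4,769.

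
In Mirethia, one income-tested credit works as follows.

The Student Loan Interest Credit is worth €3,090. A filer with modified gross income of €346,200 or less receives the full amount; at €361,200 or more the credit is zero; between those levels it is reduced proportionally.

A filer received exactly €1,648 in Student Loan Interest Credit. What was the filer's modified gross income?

€353,200

€1,648 is 1,648/3,090 of the full €3,090, so 1,442/3,090 of the €15,000 range has been used: income = €346,200 + €15,000 × 1,442/3,090 = €353,200.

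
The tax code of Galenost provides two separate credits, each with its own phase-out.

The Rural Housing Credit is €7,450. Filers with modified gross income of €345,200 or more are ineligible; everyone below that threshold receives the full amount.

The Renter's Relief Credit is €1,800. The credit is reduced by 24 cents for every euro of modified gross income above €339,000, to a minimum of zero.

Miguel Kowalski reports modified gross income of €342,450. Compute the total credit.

Rural Housing Credit: €342,450 is below the €345,200 cutoff, so the full €7,450 applies.
Renter's Relief Credit: 24% of the €3,450 excess over €339,000 is €828; credit = €1,800 − €828 = €972.
Total: €7,450 + €972 = €8,422.

€8,422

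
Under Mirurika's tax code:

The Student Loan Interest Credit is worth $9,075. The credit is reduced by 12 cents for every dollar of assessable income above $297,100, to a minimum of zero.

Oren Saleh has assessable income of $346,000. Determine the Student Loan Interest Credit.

$3,207

Student Loan Interest Credit: 12% of the $48,900 excess over $297,100 is $5,868; credit = $9,075 − $5,868 = $3,207.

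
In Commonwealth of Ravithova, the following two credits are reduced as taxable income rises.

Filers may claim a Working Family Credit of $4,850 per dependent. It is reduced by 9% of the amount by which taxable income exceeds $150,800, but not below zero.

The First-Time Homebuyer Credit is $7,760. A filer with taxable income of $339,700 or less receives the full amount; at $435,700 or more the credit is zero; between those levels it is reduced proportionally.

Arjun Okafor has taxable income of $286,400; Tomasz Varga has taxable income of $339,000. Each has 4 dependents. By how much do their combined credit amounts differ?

$4,734

Arjun ($286,400): Working Family Credit: base = 4 × $4,850 = $19,400. 9% of the $135,600 excess over $150,800 is $12,204; credit = $19,400 − $12,204 = $7,196. First-Time Homebuyer Credit: $286,400 is at or below the $339,700 threshold, so the full $7,760 applies. total $7,196 + $7,760 = $14,956
Tomasz ($339,000): Working Family Credit: base = 4 × $4,850 = $19,400. 9% of the $188,200 excess over $150,800 is $16,938; credit = $19,400 − $16,938 = $2,462. First-Time Homebuyer Credit: $339,000 is at or below the $339,700 threshold, so the full $7,760 applies. total $2,462 + $7,760 = $10,222
Difference: |$14,956 − $10,222| = $4,734.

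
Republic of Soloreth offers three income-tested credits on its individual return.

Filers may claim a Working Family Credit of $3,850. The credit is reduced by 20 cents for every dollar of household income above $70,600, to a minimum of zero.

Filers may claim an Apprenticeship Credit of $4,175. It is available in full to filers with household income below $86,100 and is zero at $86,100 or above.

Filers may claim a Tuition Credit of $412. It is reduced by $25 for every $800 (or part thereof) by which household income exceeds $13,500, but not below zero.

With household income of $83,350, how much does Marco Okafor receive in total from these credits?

$5,475

Working Family Credit: 20% of the $12,750 excess over $70,600 is $2,550; credit = $3,850 − $2,550 = $1,300.
Apprenticeship Credit: $83,350 is below the $86,100 cutoff, so the full $4,175 applies.
Tuition Credit: income exceeds $13,500 by $69,850 → 88 increments × $25 = $2,200 ≥ base, so the credit is $0.
Total: $1,300 + $4,175 + $0 = $5,475.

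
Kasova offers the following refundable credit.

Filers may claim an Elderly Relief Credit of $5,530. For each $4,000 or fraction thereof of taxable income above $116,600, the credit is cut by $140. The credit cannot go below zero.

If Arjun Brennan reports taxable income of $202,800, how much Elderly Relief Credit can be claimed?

Elderly Relief Credit: income exceeds $116,600 by $86,200, which is 22 full-or-partial $4,000 increments; reduction = 22 × $140 = $3,080, leaving $2,450.

$2,450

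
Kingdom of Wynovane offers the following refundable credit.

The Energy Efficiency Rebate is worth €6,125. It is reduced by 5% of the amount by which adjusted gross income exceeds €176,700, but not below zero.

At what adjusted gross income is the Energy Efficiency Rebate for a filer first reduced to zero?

The credit falls by 5% of each euro above €176,700, so it reaches zero when the excess is €6,125 / 5% = €122,500: income = €176,700 + €122,500 = €299,200.

€299,200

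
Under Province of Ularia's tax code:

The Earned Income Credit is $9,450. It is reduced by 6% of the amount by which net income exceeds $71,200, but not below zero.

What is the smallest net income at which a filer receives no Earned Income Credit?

The credit falls by 6% of each dollar above $71,200, so it reaches zero when the excess is $9,450 / 6% = $157,500: income = $71,200 + $157,500 = $228,700.

$228,700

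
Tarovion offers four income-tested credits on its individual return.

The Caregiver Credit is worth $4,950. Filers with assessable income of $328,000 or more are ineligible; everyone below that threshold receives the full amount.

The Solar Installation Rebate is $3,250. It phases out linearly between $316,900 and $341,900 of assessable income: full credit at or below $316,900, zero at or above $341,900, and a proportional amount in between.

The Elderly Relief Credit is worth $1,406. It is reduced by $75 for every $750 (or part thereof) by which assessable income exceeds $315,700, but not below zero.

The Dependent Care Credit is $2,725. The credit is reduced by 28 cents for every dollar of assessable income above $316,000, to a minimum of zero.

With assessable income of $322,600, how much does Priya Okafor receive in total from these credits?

$8,992

Caregiver Credit: $322,600 is below the $328,000 cutoff, so the full $4,950 applies.
Solar Installation Rebate: $322,600 is $5,700 into a $25,000 phase-out range, leaving 19,300/25,000 of the credit: $3,250 × 19,300/25,000 = $2,509.
Elderly Relief Credit: income exceeds $315,700 by $6,900, which is 10 full-or-partial $750 increments; reduction = 10 × $75 = $750, leaving $656.
Dependent Care Credit: 28% of the $6,600 excess over $316,000 is $1,848; credit = $2,725 − $1,848 = $877.
Total: $4,950 + $2,509 + $656 + $877 = $8,992.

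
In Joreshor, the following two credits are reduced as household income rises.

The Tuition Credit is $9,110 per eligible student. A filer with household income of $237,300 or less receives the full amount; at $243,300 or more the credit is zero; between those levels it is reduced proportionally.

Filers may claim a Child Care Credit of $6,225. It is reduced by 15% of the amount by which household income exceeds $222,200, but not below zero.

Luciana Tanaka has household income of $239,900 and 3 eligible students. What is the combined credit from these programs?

$19,057

Tuition Credit: base = 3 × $9,110 = $27,330. $239,900 is $2,600 into a $6,000 phase-out range, leaving 3,400/6,000 of the credit: $27,330 × 3,400/6,000 = $15,487.
Child Care Credit: 15% of the $17,700 excess over $222,200 is $2,655; credit = $6,225 − $2,655 = $3,570.
Total: $15,487 + $3,570 = $19,057.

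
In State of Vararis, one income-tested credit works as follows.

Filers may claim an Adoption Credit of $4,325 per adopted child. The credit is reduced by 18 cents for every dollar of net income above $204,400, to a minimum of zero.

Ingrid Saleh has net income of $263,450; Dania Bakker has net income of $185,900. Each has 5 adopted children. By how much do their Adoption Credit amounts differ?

$10,629

Ingrid ($263,450): Adoption Credit: base = 5 × $4,325 = $21,625. 18% of the $59,050 excess over $204,400 is $10,629; credit = $21,625 − $10,629 = $10,996.
Dania ($185,900): Adoption Credit: base = 5 × $4,325 = $21,625. $185,900 is at or below the $204,400 threshold, so the full $21,625 applies.
Difference: |$10,996 − $21,625| = $10,629.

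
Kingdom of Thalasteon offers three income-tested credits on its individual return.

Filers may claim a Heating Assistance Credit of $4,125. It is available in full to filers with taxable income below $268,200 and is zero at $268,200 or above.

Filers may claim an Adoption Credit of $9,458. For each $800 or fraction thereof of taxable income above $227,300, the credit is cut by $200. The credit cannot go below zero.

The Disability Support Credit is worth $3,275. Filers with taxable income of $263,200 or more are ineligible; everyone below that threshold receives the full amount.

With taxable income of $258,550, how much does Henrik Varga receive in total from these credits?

Heating Assistance Credit: $258,550 is below the $268,200 cutoff, so the full $4,125 applies.
Adoption Credit: income exceeds $227,300 by $31,250, which is 40 full-or-partial $800 increments; reduction = 40 × $200 = $8,000, leaving $1,458.
Disability Support Credit: $258,550 is below the $263,200 cutoff, so the full $3,275 applies.
Total: $4,125 + $1,458 + $3,275 = $8,858.

$8,858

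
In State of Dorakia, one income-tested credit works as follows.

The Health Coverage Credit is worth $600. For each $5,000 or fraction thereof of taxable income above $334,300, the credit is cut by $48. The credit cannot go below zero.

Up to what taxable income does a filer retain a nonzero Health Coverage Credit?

After 12 increments the reduction is 12 × $48 = $576, leaving $24; one more increment wipes it out. Increment 12 ends at excess 12 × $5,000 = $60,000, so the highest qualifying income is $334,300 + $60,000 = $394,300.

$394,300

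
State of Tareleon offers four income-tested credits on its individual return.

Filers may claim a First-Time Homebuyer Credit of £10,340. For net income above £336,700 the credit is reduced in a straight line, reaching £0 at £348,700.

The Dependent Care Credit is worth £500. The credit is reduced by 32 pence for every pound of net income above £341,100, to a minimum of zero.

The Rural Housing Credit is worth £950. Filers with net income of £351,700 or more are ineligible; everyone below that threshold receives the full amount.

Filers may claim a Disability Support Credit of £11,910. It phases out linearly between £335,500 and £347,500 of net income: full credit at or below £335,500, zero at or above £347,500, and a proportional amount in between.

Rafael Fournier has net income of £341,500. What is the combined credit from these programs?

£13,481

First-Time Homebuyer Credit: £341,500 is £4,800 into a £12,000 phase-out range, leaving 7,200/12,000 of the credit: £10,340 × 7,200/12,000 = £6,204.
Dependent Care Credit: 32% of the £400 excess over £341,100 is £128; credit = £500 − £128 = £372.
Rural Housing Credit: £341,500 is below the £351,700 cutoff, so the full £950 applies.
Disability Support Credit: £341,500 is £6,000 into a £12,000 phase-out range, leaving 6,000/12,000 of the credit: £11,910 × 6,000/12,000 = £5,955.
Total: £6,204 + £372 + £950 + £5,955 = £13,481.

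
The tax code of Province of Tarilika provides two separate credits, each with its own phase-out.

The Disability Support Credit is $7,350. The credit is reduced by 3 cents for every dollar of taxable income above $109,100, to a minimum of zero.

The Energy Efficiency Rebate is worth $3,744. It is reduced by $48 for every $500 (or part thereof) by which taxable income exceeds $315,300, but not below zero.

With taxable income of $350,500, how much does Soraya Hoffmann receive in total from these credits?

$444

Disability Support Credit: 3% of the $241,400 excess over $109,100 is $7,242; credit = $7,350 − $7,242 = $108.
Energy Efficiency Rebate: income exceeds $315,300 by $35,200, which is 71 full-or-partial $500 increments; reduction = 71 × $48 = $3,408, leaving $336.
Total: $108 + $336 = $444.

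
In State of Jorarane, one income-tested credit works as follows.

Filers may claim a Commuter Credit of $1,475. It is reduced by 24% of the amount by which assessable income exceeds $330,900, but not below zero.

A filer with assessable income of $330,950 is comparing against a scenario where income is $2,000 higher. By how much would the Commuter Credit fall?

At $330,950 — 24% of the $50 excess over $330,900 is $12; credit = $1,475 − $12 = $1,463.
At $332,950 — 24% of the $2,050 excess over $330,900 is $492; credit = $1,475 − $492 = $983.
Lost: $1,463 − $983 = $480.

$480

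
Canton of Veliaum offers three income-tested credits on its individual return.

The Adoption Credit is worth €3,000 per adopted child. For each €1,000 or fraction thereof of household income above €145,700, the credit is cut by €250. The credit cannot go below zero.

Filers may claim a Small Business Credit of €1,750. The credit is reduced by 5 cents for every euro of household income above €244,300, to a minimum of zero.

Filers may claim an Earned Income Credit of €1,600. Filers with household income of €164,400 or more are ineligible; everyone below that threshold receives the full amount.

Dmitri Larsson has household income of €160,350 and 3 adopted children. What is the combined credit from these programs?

€8,600

Adoption Credit: base = 3 × €3,000 = €9,000. income exceeds €145,700 by €14,650, which is 15 full-or-partial €1,000 increments; reduction = 15 × €250 = €3,750, leaving €5,250.
Small Business Credit: €160,350 is at or below the €244,300 threshold, so the full €1,750 applies.
Earned Income Credit: €160,350 is below the €164,400 cutoff, so the full €1,600 applies.
Total: €5,250 + €1,750 + €1,600 = €8,600.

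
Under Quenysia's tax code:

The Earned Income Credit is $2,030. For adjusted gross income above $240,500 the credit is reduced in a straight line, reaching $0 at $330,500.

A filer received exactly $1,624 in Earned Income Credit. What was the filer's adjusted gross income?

$258,500

$1,624 is 1,624/2,030 of the full $2,030, so 406/2,030 of the $90,000 range has been used: income = $240,500 + $90,000 × 406/2,030 = $258,500.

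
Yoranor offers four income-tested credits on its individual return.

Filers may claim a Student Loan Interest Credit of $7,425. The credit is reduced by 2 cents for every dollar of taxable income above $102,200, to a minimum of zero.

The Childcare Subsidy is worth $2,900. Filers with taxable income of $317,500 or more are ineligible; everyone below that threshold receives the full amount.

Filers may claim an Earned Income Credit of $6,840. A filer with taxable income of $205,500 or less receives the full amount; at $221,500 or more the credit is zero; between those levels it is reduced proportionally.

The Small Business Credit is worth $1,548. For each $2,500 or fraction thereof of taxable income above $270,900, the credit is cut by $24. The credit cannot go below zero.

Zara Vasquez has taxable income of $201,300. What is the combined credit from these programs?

$16,731

Student Loan Interest Credit: 2% of the $99,100 excess over $102,200 is $1,982; credit = $7,425 − $1,982 = $5,443.
Childcare Subsidy: $201,300 is below the $317,500 cutoff, so the full $2,900 applies.
Earned Income Credit: $201,300 is at or below the $205,500 threshold, so the full $6,840 applies.
Small Business Credit: $201,300 is at or below the $270,900 threshold, so the full $1,548 applies.
Total: $5,443 + $2,900 + $6,840 + $1,548 = $16,731.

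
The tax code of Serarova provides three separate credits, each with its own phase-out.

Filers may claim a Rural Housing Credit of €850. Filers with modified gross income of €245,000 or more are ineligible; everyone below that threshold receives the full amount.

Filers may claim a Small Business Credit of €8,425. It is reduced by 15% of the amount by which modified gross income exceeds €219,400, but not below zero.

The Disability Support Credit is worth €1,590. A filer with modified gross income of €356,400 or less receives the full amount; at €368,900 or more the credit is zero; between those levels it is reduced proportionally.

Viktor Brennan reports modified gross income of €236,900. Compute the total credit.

€8,240

Rural Housing Credit: €236,900 is below the €245,000 cutoff, so the full €850 applies.
Small Business Credit: 15% of the €17,500 excess over €219,400 is €2,625; credit = €8,425 − €2,625 = €5,800.
Disability Support Credit: €236,900 is at or below the €356,400 threshold, so the full €1,590 applies.
Total: €850 + €5,800 + €1,590 = €8,240.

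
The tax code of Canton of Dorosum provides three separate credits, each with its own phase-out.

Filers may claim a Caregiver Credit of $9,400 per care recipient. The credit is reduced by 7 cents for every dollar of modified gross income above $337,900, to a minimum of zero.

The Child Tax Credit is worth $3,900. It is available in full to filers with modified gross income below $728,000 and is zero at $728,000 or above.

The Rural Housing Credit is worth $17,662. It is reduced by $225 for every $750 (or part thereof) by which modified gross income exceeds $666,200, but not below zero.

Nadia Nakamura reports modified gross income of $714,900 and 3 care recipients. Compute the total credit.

Caregiver Credit: base = 3 × $9,400 = $28,200. 7% of the $377,000 excess over $337,900 is $26,390; credit = $28,200 − $26,390 = $1,810.
Child Tax Credit: $714,900 is below the $728,000 cutoff, so the full $3,900 applies.
Rural Housing Credit: income exceeds $666,200 by $48,700, which is 65 full-or-partial $750 increments; reduction = 65 × $225 = $14,625, leaving $3,037.
Total: $1,810 + $3,900 + $3,037 = $8,747.

$8,747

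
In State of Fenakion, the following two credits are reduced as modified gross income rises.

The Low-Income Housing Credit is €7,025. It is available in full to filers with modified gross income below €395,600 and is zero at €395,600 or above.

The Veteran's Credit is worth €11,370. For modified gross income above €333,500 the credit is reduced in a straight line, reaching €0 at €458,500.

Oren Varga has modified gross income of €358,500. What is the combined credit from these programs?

Low-Income Housing Credit: €358,500 is below the €395,600 cutoff, so the full €7,025 applies.
Veteran's Credit: €358,500 is €25,000 into a €125,000 phase-out range, leaving 100,000/125,000 of the credit: €11,370 × 100,000/125,000 = €9,096.
Total: €7,025 + €9,096 = €16,121.

€16,121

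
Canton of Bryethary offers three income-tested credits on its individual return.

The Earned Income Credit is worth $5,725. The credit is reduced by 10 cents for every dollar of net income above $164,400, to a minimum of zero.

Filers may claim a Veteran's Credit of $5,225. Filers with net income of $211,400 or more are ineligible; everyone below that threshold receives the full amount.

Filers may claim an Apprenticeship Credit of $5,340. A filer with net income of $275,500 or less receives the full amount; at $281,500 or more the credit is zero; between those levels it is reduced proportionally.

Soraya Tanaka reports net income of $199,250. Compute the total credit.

Earned Income Credit: 10% of the $34,850 excess over $164,400 is $3,485; credit = $5,725 − $3,485 = $2,240.
Veteran's Credit: $199,250 is below the $211,400 cutoff, so the full $5,225 applies.
Apprenticeship Credit: $199,250 is at or below the $275,500 threshold, so the full $5,340 applies.
Total: $2,240 + $5,225 + $5,340 = $12,805.

$12,805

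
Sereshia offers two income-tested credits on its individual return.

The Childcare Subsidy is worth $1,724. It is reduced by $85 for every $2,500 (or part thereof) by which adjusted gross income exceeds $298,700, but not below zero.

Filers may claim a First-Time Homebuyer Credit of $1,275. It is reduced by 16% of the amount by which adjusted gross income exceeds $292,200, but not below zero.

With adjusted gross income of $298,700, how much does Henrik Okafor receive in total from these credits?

$1,959

Childcare Subsidy: $298,700 is at or below the $298,700 threshold, so the full $1,724 applies.
First-Time Homebuyer Credit: 16% of the $6,500 excess over $292,200 is $1,040; credit = $1,275 − $1,040 = $235.
Total: $1,724 + $235 = $1,959.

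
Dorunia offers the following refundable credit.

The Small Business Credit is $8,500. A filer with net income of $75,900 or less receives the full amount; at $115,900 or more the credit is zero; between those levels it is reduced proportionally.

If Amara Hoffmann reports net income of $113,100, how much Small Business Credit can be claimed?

Small Business Credit: $113,100 is $37,200 into a $40,000 phase-out range, leaving 2,800/40,000 of the credit: $8,500 × 2,800/40,000 = $595.

$595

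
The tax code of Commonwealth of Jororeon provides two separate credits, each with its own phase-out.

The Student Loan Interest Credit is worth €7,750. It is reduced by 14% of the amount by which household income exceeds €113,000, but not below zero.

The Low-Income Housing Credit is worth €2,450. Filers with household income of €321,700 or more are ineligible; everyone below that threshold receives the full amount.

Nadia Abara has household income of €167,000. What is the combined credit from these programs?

€2,640

Student Loan Interest Credit: 14% of the €54,000 excess over €113,000 is €7,560; credit = €7,750 − €7,560 = €190.
Low-Income Housing Credit: €167,000 is below the €321,700 cutoff, so the full €2,450 applies.
Total: €190 + €2,450 = €2,640.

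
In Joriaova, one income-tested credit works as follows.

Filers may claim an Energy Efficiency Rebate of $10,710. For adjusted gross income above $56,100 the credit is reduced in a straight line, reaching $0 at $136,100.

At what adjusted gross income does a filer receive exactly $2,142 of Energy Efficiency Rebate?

$2,142 is 2,142/10,710 of the full $10,710, so 8,568/10,710 of the $80,000 range has been used: income = $56,100 + $80,000 × 8,568/10,710 = $120,100.

$120,100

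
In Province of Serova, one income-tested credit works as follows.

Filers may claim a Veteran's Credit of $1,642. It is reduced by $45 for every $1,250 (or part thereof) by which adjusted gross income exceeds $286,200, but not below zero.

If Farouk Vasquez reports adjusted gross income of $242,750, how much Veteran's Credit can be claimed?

$1,642

Veteran's Credit: $242,750 is at or below the $286,200 threshold, so the full $1,642 applies.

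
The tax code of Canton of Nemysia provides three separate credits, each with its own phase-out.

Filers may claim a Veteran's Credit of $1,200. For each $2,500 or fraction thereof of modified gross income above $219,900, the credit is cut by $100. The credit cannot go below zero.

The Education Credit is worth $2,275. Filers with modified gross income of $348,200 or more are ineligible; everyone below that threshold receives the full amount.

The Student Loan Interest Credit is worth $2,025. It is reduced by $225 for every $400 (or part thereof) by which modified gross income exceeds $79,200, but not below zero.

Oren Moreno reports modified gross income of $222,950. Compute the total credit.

Veteran's Credit: income exceeds $219,900 by $3,050, which is 2 full-or-partial $2,500 increments; reduction = 2 × $100 = $200, leaving $1,000.
Education Credit: $222,950 is below the $348,200 cutoff, so the full $2,275 applies.
Student Loan Interest Credit: income exceeds $79,200 by $143,750 → 360 increments × $225 = $81,000 ≥ base, so the credit is $0.
Total: $1,000 + $2,275 + $0 = $3,275.

$3,275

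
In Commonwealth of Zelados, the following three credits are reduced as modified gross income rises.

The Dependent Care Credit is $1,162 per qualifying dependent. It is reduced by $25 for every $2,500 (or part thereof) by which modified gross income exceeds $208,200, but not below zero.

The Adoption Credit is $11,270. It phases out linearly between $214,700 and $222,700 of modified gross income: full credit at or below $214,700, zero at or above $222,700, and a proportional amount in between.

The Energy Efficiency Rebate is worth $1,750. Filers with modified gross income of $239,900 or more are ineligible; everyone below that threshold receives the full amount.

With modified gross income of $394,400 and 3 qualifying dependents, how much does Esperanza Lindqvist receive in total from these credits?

$1,611

Dependent Care Credit: base = 3 × $1,162 = $3,486. income exceeds $208,200 by $186,200, which is 75 full-or-partial $2,500 increments; reduction = 75 × $25 = $1,875, leaving $1,611.
Adoption Credit: $394,400 is at or above $222,700, so the credit is $0.
Energy Efficiency Rebate: $394,400 meets or exceeds the $239,900 cutoff, so the credit is $0.
Total: $1,611 + $0 + $0 = $1,611.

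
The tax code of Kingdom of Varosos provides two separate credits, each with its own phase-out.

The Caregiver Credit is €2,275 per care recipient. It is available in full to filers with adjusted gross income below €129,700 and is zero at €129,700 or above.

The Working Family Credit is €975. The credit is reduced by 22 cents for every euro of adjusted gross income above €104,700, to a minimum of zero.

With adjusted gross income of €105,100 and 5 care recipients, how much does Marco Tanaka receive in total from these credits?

€12,262

Caregiver Credit: base = 5 × €2,275 = €11,375. €105,100 is below the €129,700 cutoff, so the full €11,375 applies.
Working Family Credit: 22% of the €400 excess over €104,700 is €88; credit = €975 − €88 = €887.
Total: €11,375 + €887 = €12,262.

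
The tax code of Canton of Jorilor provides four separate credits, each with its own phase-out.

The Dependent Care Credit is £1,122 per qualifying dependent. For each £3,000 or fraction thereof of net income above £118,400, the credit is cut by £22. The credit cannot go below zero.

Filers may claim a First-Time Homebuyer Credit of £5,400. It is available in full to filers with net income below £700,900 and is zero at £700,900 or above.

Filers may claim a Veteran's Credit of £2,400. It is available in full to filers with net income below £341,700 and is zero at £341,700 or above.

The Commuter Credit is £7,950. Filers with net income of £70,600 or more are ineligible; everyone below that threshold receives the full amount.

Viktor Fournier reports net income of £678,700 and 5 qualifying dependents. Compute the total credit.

Dependent Care Credit: base = 5 × £1,122 = £5,610. income exceeds £118,400 by £560,300, which is 187 full-or-partial £3,000 increments; reduction = 187 × £22 = £4,114, leaving £1,496.
First-Time Homebuyer Credit: £678,700 is below the £700,900 cutoff, so the full £5,400 applies.
Veteran's Credit: £678,700 meets or exceeds the £341,700 cutoff, so the credit is £0.
Commuter Credit: £678,700 meets or exceeds the £70,600 cutoff, so the credit is £0.
Total: £1,496 + £5,400 + £0 + £0 = £6,896.

£6,896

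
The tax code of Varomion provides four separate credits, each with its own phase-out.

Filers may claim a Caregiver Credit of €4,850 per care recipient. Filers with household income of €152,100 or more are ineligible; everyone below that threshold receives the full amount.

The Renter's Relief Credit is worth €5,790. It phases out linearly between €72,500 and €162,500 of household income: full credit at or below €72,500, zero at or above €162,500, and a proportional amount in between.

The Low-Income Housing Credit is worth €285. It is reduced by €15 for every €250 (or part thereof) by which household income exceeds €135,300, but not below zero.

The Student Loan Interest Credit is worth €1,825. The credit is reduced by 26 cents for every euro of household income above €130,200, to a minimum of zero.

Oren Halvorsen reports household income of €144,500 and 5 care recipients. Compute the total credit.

Caregiver Credit: base = 5 × €4,850 = €24,250. €144,500 is below the €152,100 cutoff, so the full €24,250 applies.
Renter's Relief Credit: €144,500 is €72,000 into a €90,000 phase-out range, leaving 18,000/90,000 of the credit: €5,790 × 18,000/90,000 = €1,158.
Low-Income Housing Credit: income exceeds €135,300 by €9,200 → 37 increments × €15 = €555 ≥ base, so the credit is €0.
Student Loan Interest Credit: 26% of the €14,300 excess over €130,200 is €3,718 ≥ base, so the credit is €0.
Total: €24,250 + €1,158 + €0 + €0 = €25,408.

€25,408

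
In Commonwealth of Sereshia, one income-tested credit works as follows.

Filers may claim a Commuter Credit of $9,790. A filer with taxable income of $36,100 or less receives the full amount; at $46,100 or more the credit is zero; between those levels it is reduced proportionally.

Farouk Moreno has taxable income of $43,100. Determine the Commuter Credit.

$2,937

Commuter Credit: $43,100 is $7,000 into a $10,000 phase-out range, leaving 3,000/10,000 of the credit: $9,790 × 3,000/10,000 = $2,937.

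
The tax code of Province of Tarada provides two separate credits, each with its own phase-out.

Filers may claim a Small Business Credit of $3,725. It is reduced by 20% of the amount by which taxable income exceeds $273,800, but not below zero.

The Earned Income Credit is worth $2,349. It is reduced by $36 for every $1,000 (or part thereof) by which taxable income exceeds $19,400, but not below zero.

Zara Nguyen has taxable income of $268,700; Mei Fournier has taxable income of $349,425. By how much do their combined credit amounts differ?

Zara ($268,700): Small Business Credit: $268,700 is at or below the $273,800 threshold, so the full $3,725 applies. Earned Income Credit: income exceeds $19,400 by $249,300 → 250 increments × $36 = $9,000 ≥ base, so the credit is $0. total $3,725 + $0 = $3,725
Mei ($349,425): Small Business Credit: 20% of the $75,625 excess over $273,800 is $15,125 ≥ base, so the credit is $0. Earned Income Credit: income exceeds $19,400 by $330,025 → 331 increments × $36 = $11,916 ≥ base, so the credit is $0. total $0 + $0 = $0
Difference: |$3,725 − $0| = $3,725.

$3,725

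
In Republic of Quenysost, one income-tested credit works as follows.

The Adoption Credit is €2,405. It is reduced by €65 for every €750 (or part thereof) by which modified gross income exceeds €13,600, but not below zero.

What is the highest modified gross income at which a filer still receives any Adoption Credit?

After 36 increments the reduction is 36 × €65 = €2,340, leaving €65; one more increment wipes it out. Increment 36 ends at excess 36 × €750 = €27,000, so the highest qualifying income is €13,600 + €27,000 = €40,600.

€40,600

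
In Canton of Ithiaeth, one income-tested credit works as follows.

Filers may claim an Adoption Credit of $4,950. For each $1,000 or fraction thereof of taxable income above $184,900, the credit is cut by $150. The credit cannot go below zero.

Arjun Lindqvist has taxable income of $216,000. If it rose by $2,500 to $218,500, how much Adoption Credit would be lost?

$150

At $216,000 — income exceeds $184,900 by $31,100, which is 32 full-or-partial $1,000 increments; reduction = 32 × $150 = $4,800, leaving $150.
At $218,500 — income exceeds $184,900 by $33,600 → 34 increments × $150 = $5,100 ≥ base, so the credit is $0.
Lost: $150 − $0 = $150.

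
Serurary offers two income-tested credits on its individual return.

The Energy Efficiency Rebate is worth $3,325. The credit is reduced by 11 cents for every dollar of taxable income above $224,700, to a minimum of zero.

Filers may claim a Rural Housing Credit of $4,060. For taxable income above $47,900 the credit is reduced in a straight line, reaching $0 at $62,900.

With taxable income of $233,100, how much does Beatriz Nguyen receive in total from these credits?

Energy Efficiency Rebate: 11% of the $8,400 excess over $224,700 is $924; credit = $3,325 − $924 = $2,401.
Rural Housing Credit: $233,100 is at or above $62,900, so the credit is $0.
Total: $2,401 + $0 = $2,401.

$2,401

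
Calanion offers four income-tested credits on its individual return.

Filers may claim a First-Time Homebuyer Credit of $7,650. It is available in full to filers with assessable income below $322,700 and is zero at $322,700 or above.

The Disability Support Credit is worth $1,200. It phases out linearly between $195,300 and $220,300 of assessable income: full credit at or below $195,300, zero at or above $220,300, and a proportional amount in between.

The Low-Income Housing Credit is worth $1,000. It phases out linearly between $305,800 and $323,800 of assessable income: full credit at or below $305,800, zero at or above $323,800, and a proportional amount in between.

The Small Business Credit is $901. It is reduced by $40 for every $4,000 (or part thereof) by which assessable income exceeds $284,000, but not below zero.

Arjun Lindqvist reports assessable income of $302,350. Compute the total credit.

$9,351

First-Time Homebuyer Credit: $302,350 is below the $322,700 cutoff, so the full $7,650 applies.
Disability Support Credit: $302,350 is at or above $220,300, so the credit is $0.
Low-Income Housing Credit: $302,350 is at or below the $305,800 threshold, so the full $1,000 applies.
Small Business Credit: income exceeds $284,000 by $18,350, which is 5 full-or-partial $4,000 increments; reduction = 5 × $40 = $200, leaving $701.
Total: $7,650 + $0 + $1,000 + $701 = $9,351.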